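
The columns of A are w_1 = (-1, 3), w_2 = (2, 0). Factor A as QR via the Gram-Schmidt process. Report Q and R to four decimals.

Q = [[-0.3162, 0.9487], [0.9487, 0.3162]], R = [[3.1623, -0.6325], [0.0000, 1.8974]]

e_1 = w_1/‖w_1‖ = (-1, 3)/3.1623 = (-0.3162, 0.9487).
r_{12} = e_1·w_2 = -0.6325.
u_2 = w_2 + 0.6325·e_1 = (1.8000, 0.6000).
‖u_2‖ = 1.8974, so e_2 = (0.9487, 0.3162).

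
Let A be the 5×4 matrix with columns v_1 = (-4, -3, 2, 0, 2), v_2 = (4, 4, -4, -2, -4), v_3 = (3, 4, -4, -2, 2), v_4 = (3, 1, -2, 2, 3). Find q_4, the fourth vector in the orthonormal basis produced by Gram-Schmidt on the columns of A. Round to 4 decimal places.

q_4 = (0.0507, -0.5398, -0.7168, 0.4385, 0.0084)

q_1 = v_1/‖v_1‖ = (-4, -3, 2, 0, 2)/5.7446 = (-0.6963, -0.5222, 0.3482, 0.0000, 0.3482).
r_{12} = q_1·v_2 = -7.6594.
u_2 = v_2 + 7.6594·q_1 = (-1.3333, 0.0000, -1.3333, -2.0000, -1.3333).
‖u_2‖ = 3.0551, so q_2 = (-0.4364, 0.0000, -0.4364, -0.6547, -0.4364).
r_{13} = q_1·v_3 = -4.8742; r_{23} = q_2·v_3 = 0.8729.
u_3 = v_3 + 4.8742·q_1 − 0.8729·q_2 = (-0.0130, 1.4545, -1.9221, -1.4286, 4.0779).
‖u_3‖ = 4.9478, so q_3 = (-0.0026, 0.2940, -0.3885, -0.2887, 0.8242).
r_{14} = q_1·v_4 = -2.2630; r_{24} = q_2·v_4 = -3.0551; r_{34} = q_3·v_4 = 2.9582.
u_4 = v_4 + 2.2630·q_1 + 3.0551·q_2 − 2.9582·q_3 = (0.0987, -1.0515, -1.3963, 0.8541, 0.0164).
‖u_4‖ = 1.9480, so q_4 = (0.0507, -0.5398, -0.7168, 0.4385, 0.0084).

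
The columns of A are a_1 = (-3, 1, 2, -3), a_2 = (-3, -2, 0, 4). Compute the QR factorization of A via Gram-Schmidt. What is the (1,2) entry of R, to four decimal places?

r_{12} = -1.0426

e_1 = a_1/‖a_1‖ = (-3, 1, 2, -3)/4.7958 = (-0.6255, 0.2085, 0.4170, -0.6255).
r_{12} = e_1·a_2 = -1.0426.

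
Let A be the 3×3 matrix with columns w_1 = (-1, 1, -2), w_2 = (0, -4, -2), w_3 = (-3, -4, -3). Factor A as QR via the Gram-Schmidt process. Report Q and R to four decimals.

w_1 = (-1, 1, -2); ‖w_1‖ = 2.4495, so e_1 = (-0.4082, 0.4082, -0.8165).
e_1·w_2 = (-0.4082)·0 + 0.4082·(-4) + (-0.8165)·(-2) = 0.0000.
u_2 = w_2 + 0.0000·e_1 = (0.0000, -4.0000, -2.0000).
‖u_2‖ = 4.4721, so e_2 = (0.0000, -0.8944, -0.4472).
e_1·w_3 = (-0.4082)·(-3) + 0.4082·(-4) + (-0.8165)·(-3) = 2.0412; e_2·w_3 = 0.0000·(-3) + (-0.8944)·(-4) + (-0.4472)·(-3) = 4.9193.
u_3 = w_3 − 2.0412·e_1 − 4.9193·e_2 = (-2.1667, -0.4333, 0.8667).
‖u_3‖ = 2.3735, so e_3 = (-0.9129, -0.1826, 0.3651).

Q = [[-0.4082, 0.0000, -0.9129], [0.4082, -0.8944, -0.1826], [-0.8165, -0.4472, 0.3651]], R = [[2.4495, 0.0000, 2.0412], [0.0000, 4.4721, 4.9193], [0.0000, 0.0000, 2.3735]]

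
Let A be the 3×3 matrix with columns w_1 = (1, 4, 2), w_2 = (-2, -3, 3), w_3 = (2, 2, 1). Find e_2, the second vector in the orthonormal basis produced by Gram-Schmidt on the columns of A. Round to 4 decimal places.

e_2 = (-0.3719, -0.3391, 0.8641)

e_1 = w_1/‖w_1‖ = (1, 4, 2)/4.5826 = (0.2182, 0.8729, 0.4364).
r_{12} = e_1·w_2 = -1.7457.
u_2 = w_2 + 1.7457·e_1 = (-1.6190, -1.4762, 3.7619).
‖u_2‖ = 4.3534, so e_2 = (-0.3719, -0.3391, 0.8641).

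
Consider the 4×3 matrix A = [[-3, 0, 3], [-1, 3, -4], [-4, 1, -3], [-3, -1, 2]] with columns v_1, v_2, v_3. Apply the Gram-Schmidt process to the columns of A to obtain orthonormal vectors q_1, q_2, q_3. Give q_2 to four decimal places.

v_1 = (-3, -1, -4, -3); ‖v_1‖ = 5.9161, so q_1 = (-0.5071, -0.1690, -0.6761, -0.5071).
q_1·v_2 = (-0.5071)·0 + (-0.1690)·3 + (-0.6761)·1 + (-0.5071)·(-1) = -0.6761.
u_2 = v_2 + 0.6761·q_1 = (-0.3429, 2.8857, 0.5429, -1.3429).
‖u_2‖ = 3.2470, so q_2 = (-0.1056, 0.8887, 0.1672, -0.4136).

q_2 = (-0.1056, 0.8887, 0.1672, -0.4136)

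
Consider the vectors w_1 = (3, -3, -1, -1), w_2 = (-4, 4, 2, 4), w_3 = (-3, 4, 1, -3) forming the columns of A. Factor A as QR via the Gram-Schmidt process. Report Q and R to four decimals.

q_1 = w_1/‖w_1‖ = (3, -3, -1, -1)/4.4721 = (0.6708, -0.6708, -0.2236, -0.2236).
r_{12} = q_1·w_2 = -6.7082.
u_2 = w_2 + 6.7082·q_1 = (0.5000, -0.5000, 0.5000, 2.5000).
‖u_2‖ = 2.6458, so q_2 = (0.1890, -0.1890, 0.1890, 0.9449).
r_{13} = q_1·w_3 = -4.2485; r_{23} = q_2·w_3 = -3.9686.
u_3 = w_3 + 4.2485·q_1 + 3.9686·q_2 = (0.6000, 0.4000, 0.8000, -0.2000).
‖u_3‖ = 1.0954, so q_3 = (0.5477, 0.3651, 0.7303, -0.1826).

Q = [[0.6708, 0.1890, 0.5477], [-0.6708, -0.1890, 0.3651], [-0.2236, 0.1890, 0.7303], [-0.2236, 0.9449, -0.1826]], R = [[4.4721, -6.7082, -4.2485], [0.0000, 2.6458, -3.9686], [0.0000, 0.0000, 1.0954]]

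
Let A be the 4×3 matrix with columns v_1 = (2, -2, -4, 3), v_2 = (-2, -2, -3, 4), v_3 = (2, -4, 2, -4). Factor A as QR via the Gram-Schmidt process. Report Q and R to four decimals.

Q = [[0.3482, -0.8762, -0.0416], [-0.3482, -0.1383, -0.9199], [-0.6963, -0.0231, 0.1796], [0.5222, 0.4611, -0.3461]], R = [[5.7446, 4.1779, -1.3926], [0.0000, 3.9428, -3.0897], [0.0000, 0.0000, 5.3399]]

v_1 = (2, -2, -4, 3); ‖v_1‖ = 5.7446, so q_1 = (0.3482, -0.3482, -0.6963, 0.5222).
q_1·v_2 = 0.3482·(-2) + (-0.3482)·(-2) + (-0.6963)·(-3) + 0.5222·4 = 4.1779.
u_2 = v_2 − 4.1779·q_1 = (-3.4545, -0.5455, -0.0909, 1.8182).
‖u_2‖ = 3.9428, so q_2 = (-0.8762, -0.1383, -0.0231, 0.4611).
q_1·v_3 = 0.3482·2 + (-0.3482)·(-4) + (-0.6963)·2 + 0.5222·(-4) = -1.3926; q_2·v_3 = (-0.8762)·2 + (-0.1383)·(-4) + (-0.0231)·2 + 0.4611·(-4) = -3.0897.
u_3 = v_3 + 1.3926·q_1 + 3.0897·q_2 = (-0.2222, -4.9123, 0.9591, -1.8480).
‖u_3‖ = 5.3399, so q_3 = (-0.0416, -0.9199, 0.1796, -0.3461).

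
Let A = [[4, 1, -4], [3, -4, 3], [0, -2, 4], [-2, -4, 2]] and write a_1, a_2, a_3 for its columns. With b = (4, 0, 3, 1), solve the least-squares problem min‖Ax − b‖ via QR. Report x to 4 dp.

x = (0.4286, -0.2857, -0.1429)

a_1 = (4, 3, 0, -2); ‖a_1‖ = 5.3852, so q_1 = (0.7428, 0.5571, 0.0000, -0.3714).
q_1·a_2 = 0.7428·1 + 0.5571·(-4) + 0.0000·(-2) + (-0.3714)·(-4) = 0.0000.
u_2 = a_2 + 0.0000·q_1 = (1.0000, -4.0000, -2.0000, -4.0000).
‖u_2‖ = 6.0828, so q_2 = (0.1644, -0.6576, -0.3288, -0.6576).
q_1·a_3 = 0.7428·(-4) + 0.5571·3 + 0.0000·4 + (-0.3714)·2 = -2.0426; q_2·a_3 = 0.1644·(-4) + (-0.6576)·3 + (-0.3288)·4 + (-0.6576)·2 = -5.2608.
u_3 = a_3 + 2.0426·q_1 + 5.2608·q_2 = (-1.6179, 0.6785, 2.2703, -2.2181).
‖u_3‖ = 3.6266, so q_3 = (-0.4461, 0.1871, 0.6260, -0.6116).
Qᵀb = (2.5997, -0.9864, -0.5181).
Back-substitute: x_3 = -0.5181/3.6266 = -0.1429.
x_2 = (-0.9864 + 5.2608·(-0.1429))/6.0828 = -0.2857.
x_1 = (2.5997 + 0.0000·(-0.2857) + 2.0426·(-0.1429))/5.3852 = 0.4286.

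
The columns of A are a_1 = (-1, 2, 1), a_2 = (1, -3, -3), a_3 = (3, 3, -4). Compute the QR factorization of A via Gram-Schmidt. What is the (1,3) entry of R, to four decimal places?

a_1 = (-1, 2, 1); ‖a_1‖ = 2.4495, so e_1 = (-0.4082, 0.8165, 0.4082).
r_{13} = e_1·a_3 = -0.4082.

r_{13} = -0.4082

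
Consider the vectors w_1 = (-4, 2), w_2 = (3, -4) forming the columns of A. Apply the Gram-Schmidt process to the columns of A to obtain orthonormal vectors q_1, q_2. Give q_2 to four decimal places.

w_1 = (-4, 2); ‖w_1‖ = 4.4721, so q_1 = (-0.8944, 0.4472).
q_1·w_2 = (-0.8944)·3 + 0.4472·(-4) = -4.4721.
u_2 = w_2 + 4.4721·q_1 = (-1.0000, -2.0000).
‖u_2‖ = 2.2361, so q_2 = (-0.4472, -0.8944).

q_2 = (-0.4472, -0.8944)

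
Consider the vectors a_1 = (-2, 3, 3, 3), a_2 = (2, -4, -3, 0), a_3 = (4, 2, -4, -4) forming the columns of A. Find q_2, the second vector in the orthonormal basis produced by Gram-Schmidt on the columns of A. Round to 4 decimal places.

q_2 = (0.1302, -0.5317, -0.1953, 0.8138)

a_1 = (-2, 3, 3, 3); ‖a_1‖ = 5.5678, so q_1 = (-0.3592, 0.5388, 0.5388, 0.5388).
q_1·a_2 = (-0.3592)·2 + 0.5388·(-4) + 0.5388·(-3) + 0.5388·0 = -4.4901.
u_2 = a_2 + 4.4901·q_1 = (0.3871, -1.5806, -0.5806, 2.4194).
‖u_2‖ = 2.9730, so q_2 = (0.1302, -0.5317, -0.1953, 0.8138).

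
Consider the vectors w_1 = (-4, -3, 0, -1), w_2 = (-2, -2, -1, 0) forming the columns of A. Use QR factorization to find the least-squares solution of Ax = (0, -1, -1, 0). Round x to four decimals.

q_1 = w_1/‖w_1‖ = (-4, -3, 0, -1)/5.0990 = (-0.7845, -0.5883, 0.0000, -0.1961).
r_{12} = q_1·w_2 = 2.7456.
u_2 = w_2 − 2.7456·q_1 = (0.1538, -0.3846, -1.0000, 0.5385).
‖u_2‖ = 1.2089, so q_2 = (0.1273, -0.3181, -0.8272, 0.4454).
Qᵀb = (0.5883, 1.1453).
Back-substitute: x_2 = 1.1453/1.2089 = 0.9474.
x_1 = (0.5883 − 2.7456·0.9474)/5.0990 = -0.3947.

x = (-0.3947, 0.9474)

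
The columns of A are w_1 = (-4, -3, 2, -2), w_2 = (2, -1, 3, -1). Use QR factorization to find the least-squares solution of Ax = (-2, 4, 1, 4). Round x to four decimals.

x = (-0.2531, -0.5494)

w_1 = (-4, -3, 2, -2); ‖w_1‖ = 5.7446, so q_1 = (-0.6963, -0.5222, 0.3482, -0.3482).
q_1·w_2 = (-0.6963)·2 + (-0.5222)·(-1) + 0.3482·3 + (-0.3482)·(-1) = 0.5222.
u_2 = w_2 − 0.5222·q_1 = (2.3636, -0.7273, 2.8182, -0.8182).
‖u_2‖ = 3.8376, so q_2 = (0.6159, -0.1895, 0.7344, -0.2132).
Qᵀb = (-1.7408, -2.1083).
Back-substitute: x_2 = -2.1083/3.8376 = -0.5494.
x_1 = (-1.7408 − 0.5222·(-0.5494))/5.7446 = -0.2531.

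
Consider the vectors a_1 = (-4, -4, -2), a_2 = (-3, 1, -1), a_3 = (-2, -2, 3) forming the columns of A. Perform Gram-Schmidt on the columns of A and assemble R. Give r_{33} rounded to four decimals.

e_1 = a_1/‖a_1‖ = (-4, -4, -2)/6.0000 = (-0.6667, -0.6667, -0.3333).
r_{12} = e_1·a_2 = 1.6667.
u_2 = a_2 − 1.6667·e_1 = (-1.8889, 2.1111, -0.4444).
‖u_2‖ = 2.8674, so e_2 = (-0.6587, 0.7362, -0.1550).
r_{13} = e_1·a_3 = 1.6667; r_{23} = e_2·a_3 = -0.6200.
u_3 = a_3 − 1.6667·e_1 + 0.6200·e_2 = (-1.2973, -0.4324, 3.4595).
r_{33} = ‖u_3‖ = 3.7199.

r_{33} = 3.7199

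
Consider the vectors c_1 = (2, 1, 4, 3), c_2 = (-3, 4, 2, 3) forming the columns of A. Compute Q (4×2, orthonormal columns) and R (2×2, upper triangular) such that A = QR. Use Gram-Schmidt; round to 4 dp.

Q = [[0.3651, -0.7243], [0.1826, 0.6338], [0.7303, 0.0000], [0.5477, 0.2716]], R = [[5.4772, 2.7386], [0.0000, 5.5227]]

q_1 = c_1/‖c_1‖ = (2, 1, 4, 3)/5.4772 = (0.3651, 0.1826, 0.7303, 0.5477).
r_{12} = q_1·c_2 = 2.7386.
u_2 = c_2 − 2.7386·q_1 = (-4.0000, 3.5000, 0.0000, 1.5000).
‖u_2‖ = 5.5227, so q_2 = (-0.7243, 0.6338, 0.0000, 0.2716).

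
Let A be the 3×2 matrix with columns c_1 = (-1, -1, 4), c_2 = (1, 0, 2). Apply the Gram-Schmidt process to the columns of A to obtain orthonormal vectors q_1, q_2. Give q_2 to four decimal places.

q_2 = (0.9203, 0.2577, 0.2945)

q_1 = c_1/‖c_1‖ = (-1, -1, 4)/4.2426 = (-0.2357, -0.2357, 0.9428).
r_{12} = q_1·c_2 = 1.6499.
u_2 = c_2 − 1.6499·q_1 = (1.3889, 0.3889, 0.4444).
‖u_2‖ = 1.5092, so q_2 = (0.9203, 0.2577, 0.2945).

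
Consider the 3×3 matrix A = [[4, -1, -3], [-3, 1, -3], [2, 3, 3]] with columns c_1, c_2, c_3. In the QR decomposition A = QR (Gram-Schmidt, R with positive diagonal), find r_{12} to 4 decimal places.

c_1 = (4, -3, 2); ‖c_1‖ = 5.3852, so q_1 = (0.7428, -0.5571, 0.3714).
r_{12} = q_1·c_2 = -0.1857.

r_{12} = -0.1857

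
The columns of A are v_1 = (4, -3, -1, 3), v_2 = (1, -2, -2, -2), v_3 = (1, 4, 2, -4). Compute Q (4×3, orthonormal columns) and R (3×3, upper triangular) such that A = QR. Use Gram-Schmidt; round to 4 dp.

v_1 = (4, -3, -1, 3); ‖v_1‖ = 5.9161, so q_1 = (0.6761, -0.5071, -0.1690, 0.5071).
q_1·v_2 = 0.6761·1 + (-0.5071)·(-2) + (-0.1690)·(-2) + 0.5071·(-2) = 1.0142.
u_2 = v_2 − 1.0142·q_1 = (0.3143, -1.4857, -1.8286, -2.5143).
‖u_2‖ = 3.4600, so q_2 = (0.0908, -0.4294, -0.5285, -0.7267).
q_1·v_3 = 0.6761·1 + (-0.5071)·4 + (-0.1690)·2 + 0.5071·(-4) = -3.7187; q_2·v_3 = 0.0908·1 + (-0.4294)·4 + (-0.5285)·2 + (-0.7267)·(-4) = 0.2230.
u_3 = v_3 + 3.7187·q_1 − 0.2230·q_2 = (3.4940, 2.2100, 1.4893, -1.9523).
‖u_3‖ = 4.8085, so q_3 = (0.7266, 0.4596, 0.3097, -0.4060).

Q = [[0.6761, 0.0908, 0.7266], [-0.5071, -0.4294, 0.4596], [-0.1690, -0.5285, 0.3097], [0.5071, -0.7267, -0.4060]], R = [[5.9161, 1.0142, -3.7187], [0.0000, 3.4600, 0.2230], [0.0000, 0.0000, 4.8085]]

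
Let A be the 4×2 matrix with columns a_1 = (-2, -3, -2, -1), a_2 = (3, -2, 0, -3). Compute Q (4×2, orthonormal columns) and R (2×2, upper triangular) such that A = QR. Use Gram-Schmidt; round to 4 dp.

a_1 = (-2, -3, -2, -1); ‖a_1‖ = 4.2426, so q_1 = (-0.4714, -0.7071, -0.4714, -0.2357).
q_1·a_2 = (-0.4714)·3 + (-0.7071)·(-2) + (-0.4714)·0 + (-0.2357)·(-3) = 0.7071.
u_2 = a_2 − 0.7071·q_1 = (3.3333, -1.5000, 0.3333, -2.8333).
‖u_2‖ = 4.6368, so q_2 = (0.7189, -0.3235, 0.0719, -0.6111).

Q = [[-0.4714, 0.7189], [-0.7071, -0.3235], [-0.4714, 0.0719], [-0.2357, -0.6111]], R = [[4.2426, 0.7071], [0.0000, 4.6368]]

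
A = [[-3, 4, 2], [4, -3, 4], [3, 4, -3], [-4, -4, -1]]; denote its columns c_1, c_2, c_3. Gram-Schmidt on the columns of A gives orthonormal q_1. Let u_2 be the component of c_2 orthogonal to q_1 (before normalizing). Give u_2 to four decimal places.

c_1 = (-3, 4, 3, -4); ‖c_1‖ = 7.0711, so q_1 = (-0.4243, 0.5657, 0.4243, -0.5657).
q_1·c_2 = (-0.4243)·4 + 0.5657·(-3) + 0.4243·4 + (-0.5657)·(-4) = 0.5657.
u_2 = c_2 − 0.5657·q_1 = (4.2400, -3.3200, 3.7600, -3.6800).

u_2 = (4.2400, -3.3200, 3.7600, -3.6800)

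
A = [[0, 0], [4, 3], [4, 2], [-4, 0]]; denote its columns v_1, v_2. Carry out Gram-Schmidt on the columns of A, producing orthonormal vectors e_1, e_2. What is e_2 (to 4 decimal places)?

v_1 = (0, 4, 4, -4); ‖v_1‖ = 6.9282, so e_1 = (0.0000, 0.5774, 0.5774, -0.5774).
e_1·v_2 = 0.0000·0 + 0.5774·3 + 0.5774·2 + (-0.5774)·0 = 2.8868.
u_2 = v_2 − 2.8868·e_1 = (0.0000, 1.3333, 0.3333, 1.6667).
‖u_2‖ = 2.1602, so e_2 = (0.0000, 0.6172, 0.1543, 0.7715).

e_2 = (0.0000, 0.6172, 0.1543, 0.7715)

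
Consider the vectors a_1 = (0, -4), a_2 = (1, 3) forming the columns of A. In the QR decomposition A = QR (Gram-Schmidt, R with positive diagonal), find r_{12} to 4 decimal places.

q_1 = a_1/‖a_1‖ = (0, -4)/4.0000 = (0.0000, -1.0000).
r_{12} = q_1·a_2 = -3.0000.

r_{12} = -3.0000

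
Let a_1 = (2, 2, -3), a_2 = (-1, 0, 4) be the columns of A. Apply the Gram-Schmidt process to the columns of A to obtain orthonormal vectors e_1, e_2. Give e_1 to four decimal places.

a_1 = (2, 2, -3); ‖a_1‖ = 4.1231, so e_1 = (0.4851, 0.4851, -0.7276).

e_1 = (0.4851, 0.4851, -0.7276)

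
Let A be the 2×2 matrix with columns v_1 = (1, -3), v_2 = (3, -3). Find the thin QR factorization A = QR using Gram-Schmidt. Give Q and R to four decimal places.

v_1 = (1, -3); ‖v_1‖ = 3.1623, so e_1 = (0.3162, -0.9487).
e_1·v_2 = 0.3162·3 + (-0.9487)·(-3) = 3.7947.
u_2 = v_2 − 3.7947·e_1 = (1.8000, 0.6000).
‖u_2‖ = 1.8974, so e_2 = (0.9487, 0.3162).

Q = [[0.3162, 0.9487], [-0.9487, 0.3162]], R = [[3.1623, 3.7947], [0.0000, 1.8974]]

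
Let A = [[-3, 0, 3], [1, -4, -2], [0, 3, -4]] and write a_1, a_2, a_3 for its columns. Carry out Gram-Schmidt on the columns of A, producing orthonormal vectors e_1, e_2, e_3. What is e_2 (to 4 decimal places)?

e_1 = a_1/‖a_1‖ = (-3, 1, 0)/3.1623 = (-0.9487, 0.3162, 0.0000).
r_{12} = e_1·a_2 = -1.2649.
u_2 = a_2 + 1.2649·e_1 = (-1.2000, -3.6000, 3.0000).
‖u_2‖ = 4.8374, so e_2 = (-0.2481, -0.7442, 0.6202).

e_2 = (-0.2481, -0.7442, 0.6202)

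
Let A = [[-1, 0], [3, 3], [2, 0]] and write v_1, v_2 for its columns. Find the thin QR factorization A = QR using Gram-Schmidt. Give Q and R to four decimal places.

v_1 = (-1, 3, 2); ‖v_1‖ = 3.7417, so e_1 = (-0.2673, 0.8018, 0.5345).
e_1·v_2 = (-0.2673)·0 + 0.8018·3 + 0.5345·0 = 2.4054.
u_2 = v_2 − 2.4054·e_1 = (0.6429, 1.0714, -1.2857).
‖u_2‖ = 1.7928, so e_2 = (0.3586, 0.5976, -0.7171).

Q = [[-0.2673, 0.3586], [0.8018, 0.5976], [0.5345, -0.7171]], R = [[3.7417, 2.4054], [0.0000, 1.7928]]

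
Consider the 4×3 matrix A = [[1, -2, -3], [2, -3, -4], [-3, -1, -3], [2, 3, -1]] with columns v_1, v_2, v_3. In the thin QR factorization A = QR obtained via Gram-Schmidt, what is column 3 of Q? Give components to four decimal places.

e_3 = (-0.2584, -0.2448, -0.6780, -0.6431)

e_1 = v_1/‖v_1‖ = (1, 2, -3, 2)/4.2426 = (0.2357, 0.4714, -0.7071, 0.4714).
r_{12} = e_1·v_2 = 0.2357.
u_2 = v_2 − 0.2357·e_1 = (-2.0556, -3.1111, -0.8333, 2.8889).
‖u_2‖ = 4.7900, so e_2 = (-0.4291, -0.6495, -0.1740, 0.6031).
r_{13} = e_1·v_3 = -0.9428; r_{23} = e_2·v_3 = 3.8042.
u_3 = v_3 + 0.9428·e_1 − 3.8042·e_2 = (-1.1453, -1.0847, -3.0048, -2.8499).
‖u_3‖ = 4.4316, so e_3 = (-0.2584, -0.2448, -0.6780, -0.6431).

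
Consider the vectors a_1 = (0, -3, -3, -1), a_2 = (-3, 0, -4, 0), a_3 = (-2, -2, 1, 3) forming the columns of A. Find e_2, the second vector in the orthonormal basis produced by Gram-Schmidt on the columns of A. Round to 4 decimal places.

e_2 = (-0.7188, 0.4540, -0.5044, 0.1513)

e_1 = a_1/‖a_1‖ = (0, -3, -3, -1)/4.3589 = (0.0000, -0.6882, -0.6882, -0.2294).
r_{12} = e_1·a_2 = 2.7530.
u_2 = a_2 − 2.7530·e_1 = (-3.0000, 1.8947, -2.1053, 0.6316).
‖u_2‖ = 4.1739, so e_2 = (-0.7188, 0.4540, -0.5044, 0.1513).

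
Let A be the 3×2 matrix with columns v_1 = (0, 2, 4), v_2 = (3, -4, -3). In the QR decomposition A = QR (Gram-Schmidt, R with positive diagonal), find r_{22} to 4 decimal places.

r_{22} = 3.7417

v_1 = (0, 2, 4); ‖v_1‖ = 4.4721, so q_1 = (0.0000, 0.4472, 0.8944).
q_1·v_2 = 0.0000·3 + 0.4472·(-4) + 0.8944·(-3) = -4.4721.
u_2 = v_2 + 4.4721·q_1 = (3.0000, -2.0000, 1.0000).
r_{22} = ‖u_2‖ = 3.7417.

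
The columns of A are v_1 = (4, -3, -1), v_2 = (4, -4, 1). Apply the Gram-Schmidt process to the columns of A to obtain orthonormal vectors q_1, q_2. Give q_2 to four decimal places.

q_1 = v_1/‖v_1‖ = (4, -3, -1)/5.0990 = (0.7845, -0.5883, -0.1961).
r_{12} = q_1·v_2 = 5.2951.
u_2 = v_2 − 5.2951·q_1 = (-0.1538, -0.8846, 2.0385).
‖u_2‖ = 2.2275, so q_2 = (-0.0691, -0.3971, 0.9152).

q_2 = (-0.0691, -0.3971, 0.9152)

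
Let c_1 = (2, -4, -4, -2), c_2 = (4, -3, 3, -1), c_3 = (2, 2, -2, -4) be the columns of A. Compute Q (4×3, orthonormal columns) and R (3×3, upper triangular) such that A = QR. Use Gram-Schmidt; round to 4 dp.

Q = [[0.3162, 0.6139, 0.3508], [-0.6325, -0.3508, 0.6139], [-0.6325, 0.7016, -0.0877], [-0.3162, -0.0877, -0.7016]], R = [[6.3246, 1.5811, 1.8974], [0.0000, 5.7009, -0.5262], [0.0000, 0.0000, 4.9115]]

c_1 = (2, -4, -4, -2); ‖c_1‖ = 6.3246, so q_1 = (0.3162, -0.6325, -0.6325, -0.3162).
q_1·c_2 = 0.3162·4 + (-0.6325)·(-3) + (-0.6325)·3 + (-0.3162)·(-1) = 1.5811.
u_2 = c_2 − 1.5811·q_1 = (3.5000, -2.0000, 4.0000, -0.5000).
‖u_2‖ = 5.7009, so q_2 = (0.6139, -0.3508, 0.7016, -0.0877).
q_1·c_3 = 0.3162·2 + (-0.6325)·2 + (-0.6325)·(-2) + (-0.3162)·(-4) = 1.8974; q_2·c_3 = 0.6139·2 + (-0.3508)·2 + 0.7016·(-2) + (-0.0877)·(-4) = -0.5262.
u_3 = c_3 − 1.8974·q_1 + 0.5262·q_2 = (1.7231, 3.0154, -0.4308, -3.4462).
‖u_3‖ = 4.9115, so q_3 = (0.3508, 0.6139, -0.0877, -0.7016).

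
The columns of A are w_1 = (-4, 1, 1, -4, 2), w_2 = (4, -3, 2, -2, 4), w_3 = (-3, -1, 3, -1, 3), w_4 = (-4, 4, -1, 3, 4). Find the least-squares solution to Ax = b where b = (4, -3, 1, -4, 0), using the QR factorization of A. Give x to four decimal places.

x = (0.4125, 0.6019, -0.3917, -0.5115)

w_1 = (-4, 1, 1, -4, 2); ‖w_1‖ = 6.1644, so e_1 = (-0.6489, 0.1622, 0.1622, -0.6489, 0.3244).
e_1·w_2 = (-0.6489)·4 + 0.1622·(-3) + 0.1622·2 + (-0.6489)·(-2) + 0.3244·4 = -0.1622.
u_2 = w_2 + 0.1622·e_1 = (3.8947, -2.9737, 2.0263, -2.1053, 4.0526).
‖u_2‖ = 6.9981, so e_2 = (0.5565, -0.4249, 0.2896, -0.3008, 0.5791).
e_1·w_3 = (-0.6489)·(-3) + 0.1622·(-1) + 0.1622·3 + (-0.6489)·(-1) + 0.3244·3 = 3.8933; e_2·w_3 = 0.5565·(-3) + (-0.4249)·(-1) + 0.2896·3 + (-0.3008)·(-1) + 0.5791·3 = 1.6621.
u_3 = w_3 − 3.8933·e_1 − 1.6621·e_2 = (-1.3987, -0.9253, 1.8872, 2.0263, 0.7743).
‖u_3‖ = 3.3286, so e_3 = (-0.4202, -0.2780, 0.5670, 0.6088, 0.2326).
e_1·w_4 = (-0.6489)·(-4) + 0.1622·4 + 0.1622·(-1) + (-0.6489)·3 + 0.3244·4 = 2.4333; e_2·w_4 = 0.5565·(-4) + (-0.4249)·4 + 0.2896·(-1) + (-0.3008)·3 + 0.5791·4 = -2.8015; e_3·w_4 = (-0.4202)·(-4) + (-0.2780)·4 + 0.5670·(-1) + 0.6088·3 + 0.2326·4 = 2.7587.
u_4 = w_4 − 2.4333·e_1 + 2.8015·e_2 − 2.7587·e_3 = (0.2973, 3.1817, -2.1476, 2.0567, 4.1911).
‖u_4‖ = 6.0514, so e_4 = (0.0491, 0.5258, -0.3549, 0.3399, 0.6926).
Qᵀb = (-0.3244, 4.9938, -2.7150, -3.0952).
Back-substitute: x_4 = -3.0952/6.0514 = -0.5115.
x_3 = (-2.7150 − 2.7587·(-0.5115))/3.3286 = -0.3917.
x_2 = (4.9938 − 1.6621·(-0.3917) + 2.8015·(-0.5115))/6.9981 = 0.6019.
x_1 = (-0.3244 + 0.1622·0.6019 − 3.8933·(-0.3917) − 2.4333·(-0.5115))/6.1644 = 0.4125.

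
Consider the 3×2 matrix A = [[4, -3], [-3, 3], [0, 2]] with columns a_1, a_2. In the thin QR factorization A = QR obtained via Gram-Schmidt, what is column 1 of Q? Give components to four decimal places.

a_1 = (4, -3, 0); ‖a_1‖ = 5.0000, so e_1 = (0.8000, -0.6000, 0.0000).

e_1 = (0.8000, -0.6000, 0.0000)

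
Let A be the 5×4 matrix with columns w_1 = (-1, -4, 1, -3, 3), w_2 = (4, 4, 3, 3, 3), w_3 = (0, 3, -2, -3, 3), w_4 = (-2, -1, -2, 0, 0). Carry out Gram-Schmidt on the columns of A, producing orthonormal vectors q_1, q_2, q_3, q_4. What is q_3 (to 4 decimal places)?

q_3 = (-0.0803, 0.5756, -0.4890, -0.5376, 0.3661)

q_1 = w_1/‖w_1‖ = (-1, -4, 1, -3, 3)/6.0000 = (-0.1667, -0.6667, 0.1667, -0.5000, 0.5000).
r_{12} = q_1·w_2 = -2.8333.
u_2 = w_2 + 2.8333·q_1 = (3.5278, 2.1111, 3.4722, 1.5833, 4.4167).
‖u_2‖ = 7.1395, so q_2 = (0.4941, 0.2957, 0.4863, 0.2218, 0.6186).
r_{13} = q_1·w_3 = 0.6667; r_{23} = q_2·w_3 = 1.1050.
u_3 = w_3 − 0.6667·q_1 − 1.1050·q_2 = (-0.4349, 3.1177, -2.6485, -2.9117, 1.9831).
‖u_3‖ = 5.4161, so q_3 = (-0.0803, 0.5756, -0.4890, -0.5376, 0.3661).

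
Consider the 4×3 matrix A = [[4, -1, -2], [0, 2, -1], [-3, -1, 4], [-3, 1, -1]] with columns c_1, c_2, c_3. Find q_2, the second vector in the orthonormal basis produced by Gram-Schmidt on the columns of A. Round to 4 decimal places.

c_1 = (4, 0, -3, -3); ‖c_1‖ = 5.8310, so q_1 = (0.6860, 0.0000, -0.5145, -0.5145).
q_1·c_2 = 0.6860·(-1) + 0.0000·2 + (-0.5145)·(-1) + (-0.5145)·1 = -0.6860.
u_2 = c_2 + 0.6860·q_1 = (-0.5294, 2.0000, -1.3529, 0.6471).
‖u_2‖ = 2.5553, so q_2 = (-0.2072, 0.7827, -0.5295, 0.2532).

q_2 = (-0.2072, 0.7827, -0.5295, 0.2532)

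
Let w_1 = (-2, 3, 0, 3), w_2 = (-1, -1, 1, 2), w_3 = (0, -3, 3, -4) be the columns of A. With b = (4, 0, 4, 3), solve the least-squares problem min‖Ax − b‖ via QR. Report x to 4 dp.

x = (-0.3274, 1.0509, -0.1404)

q_1 = w_1/‖w_1‖ = (-2, 3, 0, 3)/4.6904 = (-0.4264, 0.6396, 0.0000, 0.6396).
r_{12} = q_1·w_2 = 1.0660.
u_2 = w_2 − 1.0660·q_1 = (-0.5455, -1.6818, 1.0000, 1.3182).
‖u_2‖ = 2.4215, so q_2 = (-0.2253, -0.6945, 0.4130, 0.5444).
r_{13} = q_1·w_3 = -4.4772; r_{23} = q_2·w_3 = 1.1450.
u_3 = w_3 + 4.4772·q_1 − 1.1450·q_2 = (-1.6512, 0.6589, 2.5271, -1.7597).
‖u_3‖ = 3.5558, so q_3 = (-0.4644, 0.1853, 0.7107, -0.4949).
Qᵀb = (0.2132, 2.3840, -0.4992).
Back-substitute: x_3 = -0.4992/3.5558 = -0.1404.
x_2 = (2.3840 − 1.1450·(-0.1404))/2.4215 = 1.0509.
x_1 = (0.2132 − 1.0660·1.0509 + 4.4772·(-0.1404))/4.6904 = -0.3274.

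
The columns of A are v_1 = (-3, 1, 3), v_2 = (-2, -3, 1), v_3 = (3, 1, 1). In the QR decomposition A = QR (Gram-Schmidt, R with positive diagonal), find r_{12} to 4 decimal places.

v_1 = (-3, 1, 3); ‖v_1‖ = 4.3589, so e_1 = (-0.6882, 0.2294, 0.6882).
r_{12} = e_1·v_2 = 1.3765.

r_{12} = 1.3765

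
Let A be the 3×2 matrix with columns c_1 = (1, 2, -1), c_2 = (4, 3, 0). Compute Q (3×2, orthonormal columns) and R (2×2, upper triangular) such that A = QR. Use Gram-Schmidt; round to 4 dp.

c_1 = (1, 2, -1); ‖c_1‖ = 2.4495, so e_1 = (0.4082, 0.8165, -0.4082).
e_1·c_2 = 0.4082·4 + 0.8165·3 + (-0.4082)·0 = 4.0825.
u_2 = c_2 − 4.0825·e_1 = (2.3333, -0.3333, 1.6667).
‖u_2‖ = 2.8868, so e_2 = (0.8083, -0.1155, 0.5774).

Q = [[0.4082, 0.8083], [0.8165, -0.1155], [-0.4082, 0.5774]], R = [[2.4495, 4.0825], [0.0000, 2.8868]]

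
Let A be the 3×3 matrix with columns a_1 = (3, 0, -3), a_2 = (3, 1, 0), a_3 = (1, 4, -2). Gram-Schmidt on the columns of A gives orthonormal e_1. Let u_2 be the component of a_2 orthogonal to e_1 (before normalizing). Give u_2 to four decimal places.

a_1 = (3, 0, -3); ‖a_1‖ = 4.2426, so e_1 = (0.7071, 0.0000, -0.7071).
e_1·a_2 = 0.7071·3 + 0.0000·1 + (-0.7071)·0 = 2.1213.
u_2 = a_2 − 2.1213·e_1 = (1.5000, 1.0000, 1.5000).

u_2 = (1.5000, 1.0000, 1.5000)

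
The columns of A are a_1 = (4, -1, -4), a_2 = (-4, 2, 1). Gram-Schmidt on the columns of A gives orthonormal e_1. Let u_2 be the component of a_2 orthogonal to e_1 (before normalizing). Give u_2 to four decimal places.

u_2 = (-1.3333, 1.3333, -1.6667)

a_1 = (4, -1, -4); ‖a_1‖ = 5.7446, so e_1 = (0.6963, -0.1741, -0.6963).
e_1·a_2 = 0.6963·(-4) + (-0.1741)·2 + (-0.6963)·1 = -3.8297.
u_2 = a_2 + 3.8297·e_1 = (-1.3333, 1.3333, -1.6667).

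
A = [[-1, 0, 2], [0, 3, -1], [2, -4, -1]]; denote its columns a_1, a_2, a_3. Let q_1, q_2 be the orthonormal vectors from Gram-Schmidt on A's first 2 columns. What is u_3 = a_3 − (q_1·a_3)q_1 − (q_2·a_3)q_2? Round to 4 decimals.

a_1 = (-1, 0, 2); ‖a_1‖ = 2.2361, so q_1 = (-0.4472, 0.0000, 0.8944).
q_1·a_2 = (-0.4472)·0 + 0.0000·3 + 0.8944·(-4) = -3.5777.
u_2 = a_2 + 3.5777·q_1 = (-1.6000, 3.0000, -0.8000).
‖u_2‖ = 3.4928, so q_2 = (-0.4581, 0.8589, -0.2290).
q_1·a_3 = (-0.4472)·2 + 0.0000·(-1) + 0.8944·(-1) = -1.7889; q_2·a_3 = (-0.4581)·2 + 0.8589·(-1) + (-0.2290)·(-1) = -1.5460.
u_3 = a_3 + 1.7889·q_1 + 1.5460·q_2 = (0.4918, 0.3279, 0.2459).

u_3 = (0.4918, 0.3279, 0.2459)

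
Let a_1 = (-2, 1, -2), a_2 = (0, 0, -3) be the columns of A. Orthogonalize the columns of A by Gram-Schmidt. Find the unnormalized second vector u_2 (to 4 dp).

a_1 = (-2, 1, -2); ‖a_1‖ = 3.0000, so e_1 = (-0.6667, 0.3333, -0.6667).
e_1·a_2 = (-0.6667)·0 + 0.3333·0 + (-0.6667)·(-3) = 2.0000.
u_2 = a_2 − 2.0000·e_1 = (1.3333, -0.6667, -1.6667).

u_2 = (1.3333, -0.6667, -1.6667)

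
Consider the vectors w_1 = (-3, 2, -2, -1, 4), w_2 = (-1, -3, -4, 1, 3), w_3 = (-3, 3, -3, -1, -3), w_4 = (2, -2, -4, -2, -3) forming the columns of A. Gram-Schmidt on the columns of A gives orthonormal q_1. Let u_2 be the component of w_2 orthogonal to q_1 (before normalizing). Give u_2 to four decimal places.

w_1 = (-3, 2, -2, -1, 4); ‖w_1‖ = 5.8310, so q_1 = (-0.5145, 0.3430, -0.3430, -0.1715, 0.6860).
q_1·w_2 = (-0.5145)·(-1) + 0.3430·(-3) + (-0.3430)·(-4) + (-0.1715)·1 + 0.6860·3 = 2.7440.
u_2 = w_2 − 2.7440·q_1 = (0.4118, -3.9412, -3.0588, 1.4706, 1.1176).

u_2 = (0.4118, -3.9412, -3.0588, 1.4706, 1.1176)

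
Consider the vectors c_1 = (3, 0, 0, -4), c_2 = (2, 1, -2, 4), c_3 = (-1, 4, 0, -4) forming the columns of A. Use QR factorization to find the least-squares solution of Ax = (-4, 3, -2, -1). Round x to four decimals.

x = (-0.8000, -0.0054, 0.9189)

c_1 = (3, 0, 0, -4); ‖c_1‖ = 5.0000, so e_1 = (0.6000, 0.0000, 0.0000, -0.8000).
e_1·c_2 = 0.6000·2 + 0.0000·1 + 0.0000·(-2) + (-0.8000)·4 = -2.0000.
u_2 = c_2 + 2.0000·e_1 = (3.2000, 1.0000, -2.0000, 2.4000).
‖u_2‖ = 4.5826, so e_2 = (0.6983, 0.2182, -0.4364, 0.5237).
e_1·c_3 = 0.6000·(-1) + 0.0000·4 + 0.0000·0 + (-0.8000)·(-4) = 2.6000; e_2·c_3 = 0.6983·(-1) + 0.2182·4 + (-0.4364)·0 + 0.5237·(-4) = -1.9203.
u_3 = c_3 − 2.6000·e_1 + 1.9203·e_2 = (-1.2190, 4.4190, -0.8381, -0.9143).
‖u_3‖ = 4.7489, so e_3 = (-0.2567, 0.9305, -0.1765, -0.1925).
Qᵀb = (-1.6000, -1.7894, 4.3639).
Back-substitute: x_3 = 4.3639/4.7489 = 0.9189.
x_2 = (-1.7894 + 1.9203·0.9189)/4.5826 = -0.0054.
x_1 = (-1.6000 + 2.0000·(-0.0054) − 2.6000·0.9189)/5.0000 = -0.8000.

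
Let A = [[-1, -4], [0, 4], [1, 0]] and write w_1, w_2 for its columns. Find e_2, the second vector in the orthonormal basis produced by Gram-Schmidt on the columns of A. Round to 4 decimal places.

w_1 = (-1, 0, 1); ‖w_1‖ = 1.4142, so e_1 = (-0.7071, 0.0000, 0.7071).
e_1·w_2 = (-0.7071)·(-4) + 0.0000·4 + 0.7071·0 = 2.8284.
u_2 = w_2 − 2.8284·e_1 = (-2.0000, 4.0000, -2.0000).
‖u_2‖ = 4.8990, so e_2 = (-0.4082, 0.8165, -0.4082).

e_2 = (-0.4082, 0.8165, -0.4082)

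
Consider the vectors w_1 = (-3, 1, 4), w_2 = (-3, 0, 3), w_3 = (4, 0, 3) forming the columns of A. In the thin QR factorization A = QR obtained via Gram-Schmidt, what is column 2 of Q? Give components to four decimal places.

e_2 = (-0.5661, -0.7926, -0.2265)

e_1 = w_1/‖w_1‖ = (-3, 1, 4)/5.0990 = (-0.5883, 0.1961, 0.7845).
r_{12} = e_1·w_2 = 4.1184.
u_2 = w_2 − 4.1184·e_1 = (-0.5769, -0.8077, -0.2308).
‖u_2‖ = 1.0190, so e_2 = (-0.5661, -0.7926, -0.2265).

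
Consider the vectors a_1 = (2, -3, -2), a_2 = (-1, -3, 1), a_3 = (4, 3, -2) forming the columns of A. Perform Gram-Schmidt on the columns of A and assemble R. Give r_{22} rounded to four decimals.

r_{22} = 3.0870

a_1 = (2, -3, -2); ‖a_1‖ = 4.1231, so q_1 = (0.4851, -0.7276, -0.4851).
q_1·a_2 = 0.4851·(-1) + (-0.7276)·(-3) + (-0.4851)·1 = 1.2127.
u_2 = a_2 − 1.2127·q_1 = (-1.5882, -2.1176, 1.5882).
r_{22} = ‖u_2‖ = 3.0870.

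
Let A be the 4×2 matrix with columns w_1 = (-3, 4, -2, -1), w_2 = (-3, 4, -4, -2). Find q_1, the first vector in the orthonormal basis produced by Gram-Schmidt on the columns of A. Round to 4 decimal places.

q_1 = (-0.5477, 0.7303, -0.3651, -0.1826)

q_1 = w_1/‖w_1‖ = (-3, 4, -2, -1)/5.4772 = (-0.5477, 0.7303, -0.3651, -0.1826).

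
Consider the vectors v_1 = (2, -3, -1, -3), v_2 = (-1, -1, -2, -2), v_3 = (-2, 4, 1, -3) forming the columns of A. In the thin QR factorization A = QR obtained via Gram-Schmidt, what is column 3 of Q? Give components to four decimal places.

v_1 = (2, -3, -1, -3); ‖v_1‖ = 4.7958, so q_1 = (0.4170, -0.6255, -0.2085, -0.6255).
q_1·v_2 = 0.4170·(-1) + (-0.6255)·(-1) + (-0.2085)·(-2) + (-0.6255)·(-2) = 1.8766.
u_2 = v_2 − 1.8766·q_1 = (-1.7826, 0.1739, -1.6087, -0.8261).
‖u_2‖ = 2.5452, so q_2 = (-0.7004, 0.0683, -0.6320, -0.3246).
q_1·v_3 = 0.4170·(-2) + (-0.6255)·4 + (-0.2085)·1 + (-0.6255)·(-3) = -1.6681; q_2·v_3 = (-0.7004)·(-2) + 0.0683·4 + (-0.6320)·1 + (-0.3246)·(-3) = 2.0157.
u_3 = v_3 + 1.6681·q_1 − 2.0157·q_2 = (0.1074, 2.8188, 1.9262, -3.3893).
‖u_3‖ = 4.8119, so q_3 = (0.0223, 0.5858, 0.4003, -0.7044).

q_3 = (0.0223, 0.5858, 0.4003, -0.7044)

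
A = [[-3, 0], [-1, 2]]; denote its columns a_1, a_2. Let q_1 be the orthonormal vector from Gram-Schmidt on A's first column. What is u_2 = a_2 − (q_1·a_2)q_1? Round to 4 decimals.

u_2 = (-0.6000, 1.8000)

a_1 = (-3, -1); ‖a_1‖ = 3.1623, so q_1 = (-0.9487, -0.3162).
q_1·a_2 = (-0.9487)·0 + (-0.3162)·2 = -0.6325.
u_2 = a_2 + 0.6325·q_1 = (-0.6000, 1.8000).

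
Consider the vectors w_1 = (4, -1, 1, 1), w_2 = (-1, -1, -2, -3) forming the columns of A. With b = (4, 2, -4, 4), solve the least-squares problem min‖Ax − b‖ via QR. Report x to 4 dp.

q_1 = w_1/‖w_1‖ = (4, -1, 1, 1)/4.3589 = (0.9177, -0.2294, 0.2294, 0.2294).
r_{12} = q_1·w_2 = -1.8353.
u_2 = w_2 + 1.8353·q_1 = (0.6842, -1.4211, -1.5789, -2.5789).
‖u_2‖ = 3.4105, so q_2 = (0.2006, -0.4167, -0.4630, -0.7562).
Qᵀb = (3.2118, -1.2037).
Back-substitute: x_2 = -1.2037/3.4105 = -0.3529.
x_1 = (3.2118 + 1.8353·(-0.3529))/4.3589 = 0.5882.

x = (0.5882, -0.3529)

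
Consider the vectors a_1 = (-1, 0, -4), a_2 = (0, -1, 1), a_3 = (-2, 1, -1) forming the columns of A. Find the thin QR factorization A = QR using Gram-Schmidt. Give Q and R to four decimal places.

q_1 = a_1/‖a_1‖ = (-1, 0, -4)/4.1231 = (-0.2425, 0.0000, -0.9701).
r_{12} = q_1·a_2 = -0.9701.
u_2 = a_2 + 0.9701·q_1 = (-0.2353, -1.0000, 0.0588).
‖u_2‖ = 1.0290, so q_2 = (-0.2287, -0.9718, 0.0572).
r_{13} = q_1·a_3 = 1.4552; r_{23} = q_2·a_3 = -0.5717.
u_3 = a_3 − 1.4552·q_1 + 0.5717·q_2 = (-1.7778, 0.4444, 0.4444).
‖u_3‖ = 1.8856, so q_3 = (-0.9428, 0.2357, 0.2357).

Q = [[-0.2425, -0.2287, -0.9428], [0.0000, -0.9718, 0.2357], [-0.9701, 0.0572, 0.2357]], R = [[4.1231, -0.9701, 1.4552], [0.0000, 1.0290, -0.5717], [0.0000, 0.0000, 1.8856]]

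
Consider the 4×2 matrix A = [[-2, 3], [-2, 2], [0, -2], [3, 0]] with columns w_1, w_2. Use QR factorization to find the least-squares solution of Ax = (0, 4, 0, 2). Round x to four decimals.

q_1 = w_1/‖w_1‖ = (-2, -2, 0, 3)/4.1231 = (-0.4851, -0.4851, 0.0000, 0.7276).
r_{12} = q_1·w_2 = -2.4254.
u_2 = w_2 + 2.4254·q_1 = (1.8235, 0.8235, -2.0000, 1.7647).
‖u_2‖ = 3.3343, so q_2 = (0.5469, 0.2470, -0.5998, 0.5293).
Qᵀb = (-0.4851, 2.0465).
Back-substitute: x_2 = 2.0465/3.3343 = 0.6138.
x_1 = (-0.4851 + 2.4254·0.6138)/4.1231 = 0.2434.

x = (0.2434, 0.6138)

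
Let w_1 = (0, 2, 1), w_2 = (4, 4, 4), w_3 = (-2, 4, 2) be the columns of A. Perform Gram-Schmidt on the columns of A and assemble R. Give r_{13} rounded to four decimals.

e_1 = w_1/‖w_1‖ = (0, 2, 1)/2.2361 = (0.0000, 0.8944, 0.4472).
r_{13} = e_1·w_3 = 4.4721.

r_{13} = 4.4721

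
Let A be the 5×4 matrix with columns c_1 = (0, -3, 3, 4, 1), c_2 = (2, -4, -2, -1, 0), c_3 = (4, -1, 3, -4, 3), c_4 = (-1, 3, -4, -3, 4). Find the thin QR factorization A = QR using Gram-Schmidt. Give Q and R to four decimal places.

c_1 = (0, -3, 3, 4, 1); ‖c_1‖ = 5.9161, so q_1 = (0.0000, -0.5071, 0.5071, 0.6761, 0.1690).
q_1·c_2 = 0.0000·2 + (-0.5071)·(-4) + 0.5071·(-2) + 0.6761·(-1) + 0.1690·0 = 0.3381.
u_2 = c_2 − 0.3381·q_1 = (2.0000, -3.8286, -2.1714, -1.2286, -0.0571).
‖u_2‖ = 4.9886, so q_2 = (0.4009, -0.7675, -0.4353, -0.2463, -0.0115).
q_1·c_3 = 0.0000·4 + (-0.5071)·(-1) + 0.5071·3 + 0.6761·(-4) + 0.1690·3 = -0.1690; q_2·c_3 = 0.4009·4 + (-0.7675)·(-1) + (-0.4353)·3 + (-0.2463)·(-4) + (-0.0115)·3 = 2.0160.
u_3 = c_3 + 0.1690·q_1 − 2.0160·q_2 = (3.1917, 0.4615, 3.9633, -3.3892, 3.0517).
‖u_3‖ = 6.8489, so q_3 = (0.4660, 0.0674, 0.5787, -0.4949, 0.4456).
q_1·c_4 = 0.0000·(-1) + (-0.5071)·3 + 0.5071·(-4) + 0.6761·(-3) + 0.1690·4 = -4.9019; q_2·c_4 = 0.4009·(-1) + (-0.7675)·3 + (-0.4353)·(-4) + (-0.2463)·(-3) + (-0.0115)·4 = -0.2692; q_3·c_4 = 0.4660·(-1) + 0.0674·3 + 0.5787·(-4) + (-0.4949)·(-3) + 0.4456·4 = 0.6883.
u_4 = c_4 + 4.9019·q_1 + 0.2692·q_2 − 0.6883·q_3 = (-1.2128, 0.2613, -2.0298, 0.5886, 4.5188).
‖u_4‖ = 5.1405, so q_4 = (-0.2359, 0.0508, -0.3949, 0.1145, 0.8791).

Q = [[0.0000, 0.4009, 0.4660, -0.2359], [-0.5071, -0.7675, 0.0674, 0.0508], [0.5071, -0.4353, 0.5787, -0.3949], [0.6761, -0.2463, -0.4949, 0.1145], [0.1690, -0.0115, 0.4456, 0.8791]], R = [[5.9161, 0.3381, -0.1690, -4.9019], [0.0000, 4.9886, 2.0160, -0.2692], [0.0000, 0.0000, 6.8489, 0.6883], [0.0000, 0.0000, 0.0000, 5.1405]]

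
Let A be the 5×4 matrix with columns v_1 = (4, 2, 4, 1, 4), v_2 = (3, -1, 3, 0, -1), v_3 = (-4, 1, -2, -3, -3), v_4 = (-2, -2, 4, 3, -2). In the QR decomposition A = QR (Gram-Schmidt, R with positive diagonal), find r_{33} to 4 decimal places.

r_{33} = 3.5101

v_1 = (4, 2, 4, 1, 4); ‖v_1‖ = 7.2801, so e_1 = (0.5494, 0.2747, 0.5494, 0.1374, 0.5494).
e_1·v_2 = 0.5494·3 + 0.2747·(-1) + 0.5494·3 + 0.1374·0 + 0.5494·(-1) = 2.4725.
u_2 = v_2 − 2.4725·e_1 = (1.6415, -1.6792, 1.6415, -0.3396, -2.3585).
‖u_2‖ = 3.7265, so e_2 = (0.4405, -0.4506, 0.4405, -0.0911, -0.6329).
e_1·v_3 = 0.5494·(-4) + 0.2747·1 + 0.5494·(-2) + 0.1374·(-3) + 0.5494·(-3) = -5.0823; e_2·v_3 = 0.4405·(-4) + (-0.4506)·1 + 0.4405·(-2) + (-0.0911)·(-3) + (-0.6329)·(-3) = -0.9215.
u_3 = v_3 + 5.0823·e_1 + 0.9215·e_2 = (-0.8016, 1.9810, 1.1984, -2.3859, -0.7908).
r_{33} = ‖u_3‖ = 3.5101.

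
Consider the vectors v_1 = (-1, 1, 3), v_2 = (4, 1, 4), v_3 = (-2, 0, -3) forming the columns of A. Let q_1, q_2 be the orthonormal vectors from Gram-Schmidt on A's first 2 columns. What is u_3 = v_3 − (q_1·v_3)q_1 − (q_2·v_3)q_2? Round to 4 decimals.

v_1 = (-1, 1, 3); ‖v_1‖ = 3.3166, so q_1 = (-0.3015, 0.3015, 0.9045).
q_1·v_2 = (-0.3015)·4 + 0.3015·1 + 0.9045·4 = 2.7136.
u_2 = v_2 − 2.7136·q_1 = (4.8182, 0.1818, 1.5455).
‖u_2‖ = 5.0632, so q_2 = (0.9516, 0.0359, 0.3052).
q_1·v_3 = (-0.3015)·(-2) + 0.3015·0 + 0.9045·(-3) = -2.1106; q_2·v_3 = 0.9516·(-2) + 0.0359·0 + 0.3052·(-3) = -2.8189.
u_3 = v_3 + 2.1106·q_1 + 2.8189·q_2 = (0.0461, 0.7376, -0.2305).

u_3 = (0.0461, 0.7376, -0.2305)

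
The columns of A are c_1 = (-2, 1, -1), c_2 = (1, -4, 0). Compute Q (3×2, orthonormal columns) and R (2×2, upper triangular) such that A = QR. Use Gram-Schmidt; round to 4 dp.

c_1 = (-2, 1, -1); ‖c_1‖ = 2.4495, so e_1 = (-0.8165, 0.4082, -0.4082).
e_1·c_2 = (-0.8165)·1 + 0.4082·(-4) + (-0.4082)·0 = -2.4495.
u_2 = c_2 + 2.4495·e_1 = (-1.0000, -3.0000, -1.0000).
‖u_2‖ = 3.3166, so e_2 = (-0.3015, -0.9045, -0.3015).

Q = [[-0.8165, -0.3015], [0.4082, -0.9045], [-0.4082, -0.3015]], R = [[2.4495, -2.4495], [0.0000, 3.3166]]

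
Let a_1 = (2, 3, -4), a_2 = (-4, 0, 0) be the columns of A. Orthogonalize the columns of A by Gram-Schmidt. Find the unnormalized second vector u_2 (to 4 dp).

a_1 = (2, 3, -4); ‖a_1‖ = 5.3852, so e_1 = (0.3714, 0.5571, -0.7428).
e_1·a_2 = 0.3714·(-4) + 0.5571·0 + (-0.7428)·0 = -1.4856.
u_2 = a_2 + 1.4856·e_1 = (-3.4483, 0.8276, -1.1034).

u_2 = (-3.4483, 0.8276, -1.1034)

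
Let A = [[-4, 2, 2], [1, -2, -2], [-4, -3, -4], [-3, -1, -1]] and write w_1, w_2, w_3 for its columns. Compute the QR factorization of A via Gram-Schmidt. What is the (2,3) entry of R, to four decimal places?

q_1 = w_1/‖w_1‖ = (-4, 1, -4, -3)/6.4807 = (-0.6172, 0.1543, -0.6172, -0.4629).
r_{12} = q_1·w_2 = 0.7715.
u_2 = w_2 − 0.7715·q_1 = (2.4762, -2.1190, -2.5238, -0.6429).
‖u_2‖ = 4.1719, so q_2 = (0.5935, -0.5079, -0.6050, -0.1541).
r_{23} = q_2·w_3 = 4.7769.

r_{23} = 4.7769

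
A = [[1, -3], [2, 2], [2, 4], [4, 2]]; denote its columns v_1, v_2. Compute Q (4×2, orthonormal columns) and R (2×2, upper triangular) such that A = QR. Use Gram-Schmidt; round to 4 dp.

Q = [[0.2000, -0.7948], [0.4000, 0.1382], [0.4000, 0.5702], [0.8000, -0.1555]], R = [[5.0000, 3.4000], [0.0000, 4.6303]]

q_1 = v_1/‖v_1‖ = (1, 2, 2, 4)/5.0000 = (0.2000, 0.4000, 0.4000, 0.8000).
r_{12} = q_1·v_2 = 3.4000.
u_2 = v_2 − 3.4000·q_1 = (-3.6800, 0.6400, 2.6400, -0.7200).
‖u_2‖ = 4.6303, so q_2 = (-0.7948, 0.1382, 0.5702, -0.1555).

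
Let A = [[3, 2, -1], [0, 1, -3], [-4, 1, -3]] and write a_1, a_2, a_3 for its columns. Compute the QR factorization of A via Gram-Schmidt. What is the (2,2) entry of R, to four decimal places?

r_{22} = 2.4166

e_1 = a_1/‖a_1‖ = (3, 0, -4)/5.0000 = (0.6000, 0.0000, -0.8000).
r_{12} = e_1·a_2 = 0.4000.
u_2 = a_2 − 0.4000·e_1 = (1.7600, 1.0000, 1.3200).
r_{22} = ‖u_2‖ = 2.4166.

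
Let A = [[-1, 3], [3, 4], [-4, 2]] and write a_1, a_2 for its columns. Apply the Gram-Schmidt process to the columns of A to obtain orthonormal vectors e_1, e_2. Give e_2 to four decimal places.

e_2 = (0.5646, 0.7218, 0.4002)

a_1 = (-1, 3, -4); ‖a_1‖ = 5.0990, so e_1 = (-0.1961, 0.5883, -0.7845).
e_1·a_2 = (-0.1961)·3 + 0.5883·4 + (-0.7845)·2 = 0.1961.
u_2 = a_2 − 0.1961·e_1 = (3.0385, 3.8846, 2.1538).
‖u_2‖ = 5.3816, so e_2 = (0.5646, 0.7218, 0.4002).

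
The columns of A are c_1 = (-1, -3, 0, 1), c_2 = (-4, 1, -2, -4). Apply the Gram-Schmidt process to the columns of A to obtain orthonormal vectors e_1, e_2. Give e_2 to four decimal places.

e_2 = (-0.7103, 0.0302, -0.3325, -0.6196)

c_1 = (-1, -3, 0, 1); ‖c_1‖ = 3.3166, so e_1 = (-0.3015, -0.9045, 0.0000, 0.3015).
e_1·c_2 = (-0.3015)·(-4) + (-0.9045)·1 + 0.0000·(-2) + 0.3015·(-4) = -0.9045.
u_2 = c_2 + 0.9045·e_1 = (-4.2727, 0.1818, -2.0000, -3.7273).
‖u_2‖ = 6.0151, so e_2 = (-0.7103, 0.0302, -0.3325, -0.6196).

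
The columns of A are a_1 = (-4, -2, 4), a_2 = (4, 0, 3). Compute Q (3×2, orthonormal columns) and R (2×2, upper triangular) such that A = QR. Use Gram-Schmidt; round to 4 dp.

Q = [[-0.6667, 0.7175], [-0.3333, -0.0448], [0.6667, 0.6951]], R = [[6.0000, -0.6667], [0.0000, 4.9554]]

q_1 = a_1/‖a_1‖ = (-4, -2, 4)/6.0000 = (-0.6667, -0.3333, 0.6667).
r_{12} = q_1·a_2 = -0.6667.
u_2 = a_2 + 0.6667·q_1 = (3.5556, -0.2222, 3.4444).
‖u_2‖ = 4.9554, so q_2 = (0.7175, -0.0448, 0.6951).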